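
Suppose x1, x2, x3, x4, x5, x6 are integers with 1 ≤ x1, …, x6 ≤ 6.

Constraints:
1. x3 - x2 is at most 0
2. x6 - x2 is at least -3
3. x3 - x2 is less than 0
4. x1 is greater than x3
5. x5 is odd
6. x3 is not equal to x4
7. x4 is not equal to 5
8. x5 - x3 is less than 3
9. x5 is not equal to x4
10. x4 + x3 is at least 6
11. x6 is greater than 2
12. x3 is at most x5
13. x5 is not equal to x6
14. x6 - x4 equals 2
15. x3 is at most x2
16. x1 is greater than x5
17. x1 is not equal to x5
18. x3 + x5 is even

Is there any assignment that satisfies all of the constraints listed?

Try x1 = 6, x2 = 6, x3 = 5, x4 = 4, x5 = 5, x6 = 6.
Check constraint 1: x3 - x2 = -1; constraint 2: x6 - x2 = 0. The remaining constraints are straightforward to verify.

Satisfiable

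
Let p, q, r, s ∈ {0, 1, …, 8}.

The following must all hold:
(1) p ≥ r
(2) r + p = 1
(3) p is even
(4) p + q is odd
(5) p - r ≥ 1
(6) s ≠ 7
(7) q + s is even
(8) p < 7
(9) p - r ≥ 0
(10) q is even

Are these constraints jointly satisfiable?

Constraint 3 makes p even and constraint 10 makes q even, so p + q must be even. Constraint 4 says p + q is odd — contradiction.

Unsatisfiable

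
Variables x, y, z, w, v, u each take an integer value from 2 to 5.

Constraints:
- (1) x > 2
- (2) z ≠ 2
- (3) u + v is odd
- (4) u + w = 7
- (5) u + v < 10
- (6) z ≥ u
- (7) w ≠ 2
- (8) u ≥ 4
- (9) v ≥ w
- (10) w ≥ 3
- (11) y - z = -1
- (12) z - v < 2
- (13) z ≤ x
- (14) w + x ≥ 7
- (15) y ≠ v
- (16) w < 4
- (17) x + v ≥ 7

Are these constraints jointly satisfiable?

Setting (x, y, z, w, v, u) = (5, 4, 5, 3, 5, 4) satisfies everything: constraint 4: u + w = 7; constraint 5: u + v = 9, and the others follow.

Satisfiable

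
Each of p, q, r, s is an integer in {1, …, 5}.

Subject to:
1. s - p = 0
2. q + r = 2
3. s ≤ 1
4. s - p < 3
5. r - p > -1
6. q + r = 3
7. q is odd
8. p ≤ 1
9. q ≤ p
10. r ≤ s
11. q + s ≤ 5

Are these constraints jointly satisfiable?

From constraints 8 and 9: q ≤ p ≤ 1. From constraints 3 and 10: r ≤ s ≤ 1. Hence q + r ≤ 2. But constraint 6 requires q + r = 3, and 3 > 2. Contradiction.

Unsatisfiable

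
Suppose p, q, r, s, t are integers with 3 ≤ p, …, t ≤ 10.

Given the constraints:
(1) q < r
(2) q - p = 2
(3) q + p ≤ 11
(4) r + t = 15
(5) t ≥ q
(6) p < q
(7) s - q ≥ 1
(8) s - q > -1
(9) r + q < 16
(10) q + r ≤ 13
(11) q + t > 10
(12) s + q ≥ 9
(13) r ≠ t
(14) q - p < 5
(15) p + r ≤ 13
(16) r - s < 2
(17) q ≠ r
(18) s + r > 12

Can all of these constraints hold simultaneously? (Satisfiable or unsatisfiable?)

Take p = 3, q = 5, r = 8, s = 7, t = 7. Then constraint 2: q - p = 2; constraint 3: q + p = 8; constraint 4: r + t = 15, and every other listed constraint is also met.

Satisfiable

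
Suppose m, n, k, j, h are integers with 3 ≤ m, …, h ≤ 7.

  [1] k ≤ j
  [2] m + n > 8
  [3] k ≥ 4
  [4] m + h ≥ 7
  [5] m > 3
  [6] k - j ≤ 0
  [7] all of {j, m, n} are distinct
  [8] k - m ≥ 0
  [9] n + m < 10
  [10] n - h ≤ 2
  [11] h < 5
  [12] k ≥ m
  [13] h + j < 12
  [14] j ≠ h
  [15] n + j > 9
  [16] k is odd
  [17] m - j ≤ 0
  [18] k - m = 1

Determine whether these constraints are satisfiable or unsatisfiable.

Satisfiable

Try m = 6, n = 3, k = 7, j = 7, h = 3.
Check constraint 2: m + n = 9; constraint 4: m + h = 9. The remaining constraints are straightforward to verify.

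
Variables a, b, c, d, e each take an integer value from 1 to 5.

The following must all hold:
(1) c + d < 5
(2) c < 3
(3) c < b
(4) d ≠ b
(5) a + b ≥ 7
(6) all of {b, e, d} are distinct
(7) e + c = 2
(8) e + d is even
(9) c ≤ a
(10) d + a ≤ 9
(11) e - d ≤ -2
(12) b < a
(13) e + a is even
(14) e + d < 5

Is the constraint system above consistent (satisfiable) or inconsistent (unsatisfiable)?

The assignment a = 5, b = 4, c = 1, d = 3, e = 1 works:
  constraint 1 holds since c + d = 4.
  constraint 5 holds since a + b = 9.
  constraint 7 holds since e + c = 2.
The rest check out directly.

Satisfiable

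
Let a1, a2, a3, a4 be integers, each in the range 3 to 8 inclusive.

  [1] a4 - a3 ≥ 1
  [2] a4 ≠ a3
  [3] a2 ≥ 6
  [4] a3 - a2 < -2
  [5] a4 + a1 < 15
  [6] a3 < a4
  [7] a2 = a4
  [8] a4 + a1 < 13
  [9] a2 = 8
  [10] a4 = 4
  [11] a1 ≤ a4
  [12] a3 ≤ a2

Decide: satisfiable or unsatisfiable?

Unsatisfiable

Constraint 9 fixes a2 = 8 and constraint 10 fixes a4 = 4, but constraint 7 requires a2 = a4. Since 8 ≠ 4, contradiction.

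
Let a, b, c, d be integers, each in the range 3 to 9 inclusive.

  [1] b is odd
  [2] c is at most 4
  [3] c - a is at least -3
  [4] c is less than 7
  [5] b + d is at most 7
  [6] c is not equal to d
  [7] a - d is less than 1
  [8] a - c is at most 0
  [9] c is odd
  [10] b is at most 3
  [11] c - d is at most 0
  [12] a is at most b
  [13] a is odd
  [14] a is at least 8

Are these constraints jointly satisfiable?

From constraints 12 and 14: b ≥ a and a ≥ 8, so b ≥ 8. From constraint 10: b ≤ 3. But 3 < 8, so no value of b works.

Unsatisfiable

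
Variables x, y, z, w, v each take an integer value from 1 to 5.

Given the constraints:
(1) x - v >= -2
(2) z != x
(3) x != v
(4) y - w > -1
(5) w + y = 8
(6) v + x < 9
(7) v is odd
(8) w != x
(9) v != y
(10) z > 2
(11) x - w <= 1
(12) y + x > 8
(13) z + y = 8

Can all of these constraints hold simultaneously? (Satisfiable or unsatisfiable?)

The assignment x = 4, y = 5, z = 3, w = 3, v = 3 works:
  constraint 1 holds since x - v = 1.
  constraint 4 holds since y - w = 2.
The rest check out directly.

Satisfiable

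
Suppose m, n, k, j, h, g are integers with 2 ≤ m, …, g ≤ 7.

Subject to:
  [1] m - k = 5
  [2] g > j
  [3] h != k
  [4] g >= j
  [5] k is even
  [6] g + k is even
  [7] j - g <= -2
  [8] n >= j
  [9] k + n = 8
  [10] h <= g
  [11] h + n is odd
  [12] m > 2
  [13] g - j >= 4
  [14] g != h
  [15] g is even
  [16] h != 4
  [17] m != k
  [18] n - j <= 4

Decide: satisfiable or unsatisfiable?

Satisfiable

One satisfying assignment is m = 7, n = 6, k = 2, j = 2, h = 3, g = 6.
For the less obvious constraints — constraint 1: m - k = 5; constraint 7: j - g = -4 — and the others hold by inspection.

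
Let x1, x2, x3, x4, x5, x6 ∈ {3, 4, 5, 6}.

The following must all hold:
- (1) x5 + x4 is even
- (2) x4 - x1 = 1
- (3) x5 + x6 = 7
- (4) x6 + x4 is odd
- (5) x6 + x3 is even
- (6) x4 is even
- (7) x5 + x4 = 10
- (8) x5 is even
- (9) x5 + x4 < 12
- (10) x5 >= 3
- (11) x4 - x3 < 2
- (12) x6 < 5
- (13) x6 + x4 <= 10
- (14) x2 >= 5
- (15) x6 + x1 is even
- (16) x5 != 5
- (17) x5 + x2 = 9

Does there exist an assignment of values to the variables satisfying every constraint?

Try x1 = 5, x2 = 5, x3 = 5, x4 = 6, x5 = 4, x6 = 3.
Check constraint 2: x4 - x1 = 1; constraint 3: x5 + x6 = 7; constraint 7: x5 + x4 = 10. The remaining constraints are straightforward to verify.

Satisfiable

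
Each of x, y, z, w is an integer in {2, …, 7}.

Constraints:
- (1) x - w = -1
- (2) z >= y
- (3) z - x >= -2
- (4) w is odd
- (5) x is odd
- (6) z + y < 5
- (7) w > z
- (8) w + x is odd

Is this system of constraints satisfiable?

Unsatisfiable

Constraint 4 makes w odd and constraint 5 makes x odd, so w + x must be even. Constraint 8 says w + x is odd — contradiction.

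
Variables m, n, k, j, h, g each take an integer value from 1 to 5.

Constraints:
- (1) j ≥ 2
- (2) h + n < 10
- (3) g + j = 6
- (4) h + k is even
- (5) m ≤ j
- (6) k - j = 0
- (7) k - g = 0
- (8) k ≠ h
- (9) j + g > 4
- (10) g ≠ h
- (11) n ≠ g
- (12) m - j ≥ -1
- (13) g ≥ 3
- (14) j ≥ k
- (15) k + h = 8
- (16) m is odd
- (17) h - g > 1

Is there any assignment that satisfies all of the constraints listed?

Satisfiable

Take m = 3, n = 2, k = 3, j = 3, h = 5, g = 3. Then constraint 2: h + n = 7; constraint 3: g + j = 6; constraint 6: k - j = 0, and every other listed constraint is also met.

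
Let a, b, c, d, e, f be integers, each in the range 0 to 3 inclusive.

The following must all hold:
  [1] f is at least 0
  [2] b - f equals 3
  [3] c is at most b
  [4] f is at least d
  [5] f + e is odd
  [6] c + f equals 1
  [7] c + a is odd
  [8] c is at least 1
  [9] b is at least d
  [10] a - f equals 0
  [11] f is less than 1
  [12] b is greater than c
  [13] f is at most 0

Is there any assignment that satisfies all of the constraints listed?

Satisfiable

Take a = 0, b = 3, c = 1, d = 0, e = 1, f = 0. Then constraint 2: b - f = 3; constraint 6: c + f = 1; constraint 10: a - f = 0, and every other listed constraint is also met.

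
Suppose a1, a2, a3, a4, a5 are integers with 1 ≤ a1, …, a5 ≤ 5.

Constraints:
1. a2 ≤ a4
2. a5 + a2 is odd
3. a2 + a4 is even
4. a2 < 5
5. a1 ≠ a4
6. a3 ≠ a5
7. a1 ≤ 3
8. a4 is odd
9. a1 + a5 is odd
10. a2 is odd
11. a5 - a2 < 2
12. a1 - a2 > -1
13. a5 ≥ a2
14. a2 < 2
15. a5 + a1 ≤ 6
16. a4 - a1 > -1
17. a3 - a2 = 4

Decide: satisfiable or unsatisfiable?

Satisfiable

Setting (a1, a2, a3, a4, a5) = (1, 1, 5, 3, 2) satisfies everything: constraint 11: a5 - a2 = 1; constraint 12: a1 - a2 = 0; constraint 15: a5 + a1 = 3, and the others follow.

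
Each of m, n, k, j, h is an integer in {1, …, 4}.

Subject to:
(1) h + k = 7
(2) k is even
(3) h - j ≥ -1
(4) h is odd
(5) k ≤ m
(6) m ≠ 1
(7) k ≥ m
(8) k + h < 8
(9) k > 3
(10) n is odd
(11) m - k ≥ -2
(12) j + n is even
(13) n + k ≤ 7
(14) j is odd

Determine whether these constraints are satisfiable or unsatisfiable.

The assignment m = 4, n = 1, k = 4, j = 1, h = 3 works:
  constraint 1 holds since h + k = 7.
  constraint 3 holds since h - j = 2.
  constraint 8 holds since k + h = 7.
The rest check out directly.

Satisfiable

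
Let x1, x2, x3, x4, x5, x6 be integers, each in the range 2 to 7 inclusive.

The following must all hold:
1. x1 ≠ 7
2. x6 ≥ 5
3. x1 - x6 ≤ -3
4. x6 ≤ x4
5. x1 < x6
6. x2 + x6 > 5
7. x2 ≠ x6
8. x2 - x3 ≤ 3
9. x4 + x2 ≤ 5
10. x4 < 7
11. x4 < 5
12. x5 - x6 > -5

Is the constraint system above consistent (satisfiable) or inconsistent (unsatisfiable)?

Unsatisfiable

From constraints 2 and 4: x4 ≥ x6 and x6 ≥ 5, so x4 ≥ 5. From constraint 11: x4 ≤ 4. But 4 < 5, so no value of x4 works.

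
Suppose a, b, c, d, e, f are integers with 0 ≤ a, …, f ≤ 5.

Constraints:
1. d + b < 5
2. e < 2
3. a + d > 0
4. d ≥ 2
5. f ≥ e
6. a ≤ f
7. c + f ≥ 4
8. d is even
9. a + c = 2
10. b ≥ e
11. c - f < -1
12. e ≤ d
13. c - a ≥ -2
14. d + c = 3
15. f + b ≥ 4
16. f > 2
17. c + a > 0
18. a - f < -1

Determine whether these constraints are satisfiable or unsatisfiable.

Take a = 1, b = 1, c = 1, d = 2, e = 0, f = 5. Then constraint 1: d + b = 3; constraint 3: a + d = 3, and every other listed constraint is also met.

Satisfiable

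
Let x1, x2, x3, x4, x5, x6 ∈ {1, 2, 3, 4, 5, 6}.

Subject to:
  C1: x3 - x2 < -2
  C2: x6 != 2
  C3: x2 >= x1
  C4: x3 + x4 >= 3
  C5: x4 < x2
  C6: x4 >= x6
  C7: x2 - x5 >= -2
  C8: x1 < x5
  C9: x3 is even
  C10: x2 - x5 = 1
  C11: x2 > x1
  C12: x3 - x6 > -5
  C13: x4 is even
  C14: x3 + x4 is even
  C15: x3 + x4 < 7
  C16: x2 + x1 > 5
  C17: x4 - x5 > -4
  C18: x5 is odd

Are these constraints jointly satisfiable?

The assignment x1 = 1, x2 = 6, x3 = 2, x4 = 4, x5 = 5, x6 = 4 works:
  constraint 1 holds since x3 - x2 = -4.
  constraint 4 holds since x3 + x4 = 6.
The rest check out directly.

Satisfiable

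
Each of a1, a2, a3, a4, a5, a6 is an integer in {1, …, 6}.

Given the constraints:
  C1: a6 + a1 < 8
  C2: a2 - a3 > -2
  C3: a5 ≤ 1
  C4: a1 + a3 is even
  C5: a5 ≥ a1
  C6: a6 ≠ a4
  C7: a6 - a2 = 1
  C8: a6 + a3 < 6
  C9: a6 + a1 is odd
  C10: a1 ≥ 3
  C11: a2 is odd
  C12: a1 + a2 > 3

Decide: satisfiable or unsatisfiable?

From constraints 5 and 10: a5 ≥ a1 and a1 ≥ 3, so a5 ≥ 3. From constraint 3: a5 ≤ 1. But 1 < 3, so no value of a5 works.

Unsatisfiable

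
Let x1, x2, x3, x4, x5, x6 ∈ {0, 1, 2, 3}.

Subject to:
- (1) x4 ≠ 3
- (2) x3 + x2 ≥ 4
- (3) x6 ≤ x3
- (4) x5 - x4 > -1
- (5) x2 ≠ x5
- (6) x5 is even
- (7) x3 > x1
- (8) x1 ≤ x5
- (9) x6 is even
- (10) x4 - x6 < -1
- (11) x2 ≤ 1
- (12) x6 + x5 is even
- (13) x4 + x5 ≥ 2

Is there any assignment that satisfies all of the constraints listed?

Try x1 = 0, x2 = 1, x3 = 3, x4 = 0, x5 = 2, x6 = 2.
Check constraint 2: x3 + x2 = 4; constraint 4: x5 - x4 = 2; constraint 10: x4 - x6 = -2. The remaining constraints are straightforward to verify.

Satisfiable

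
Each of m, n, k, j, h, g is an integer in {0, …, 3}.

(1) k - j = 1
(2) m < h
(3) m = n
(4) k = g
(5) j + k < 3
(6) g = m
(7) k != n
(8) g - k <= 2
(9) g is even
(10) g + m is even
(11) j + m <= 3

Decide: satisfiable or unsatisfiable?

From constraints 3, 4, and 6, k = g = m = n, so k = n. But constraint 7 says k ≠ n. Contradiction.

Unsatisfiable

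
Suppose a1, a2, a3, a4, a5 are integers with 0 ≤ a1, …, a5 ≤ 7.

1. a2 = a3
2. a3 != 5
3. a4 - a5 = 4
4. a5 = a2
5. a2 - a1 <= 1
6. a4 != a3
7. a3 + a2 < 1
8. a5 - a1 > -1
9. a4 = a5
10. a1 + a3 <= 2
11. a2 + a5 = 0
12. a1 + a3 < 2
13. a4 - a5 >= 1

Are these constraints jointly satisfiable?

From constraints 1, 4, and 9, a4 = a5 = a2 = a3, so a4 = a3. But constraint 6 says a4 ≠ a3. Contradiction.

Unsatisfiable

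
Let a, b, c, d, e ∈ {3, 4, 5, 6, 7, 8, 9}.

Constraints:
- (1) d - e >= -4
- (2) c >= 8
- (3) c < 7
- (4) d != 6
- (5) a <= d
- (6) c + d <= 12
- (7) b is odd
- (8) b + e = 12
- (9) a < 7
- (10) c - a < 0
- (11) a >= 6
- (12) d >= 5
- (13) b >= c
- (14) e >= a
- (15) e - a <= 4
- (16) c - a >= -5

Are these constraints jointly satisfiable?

Unsatisfiable

From constraints 2 and 13: b ≥ c ≥ 8. From constraints 11 and 14: e ≥ a ≥ 6. Hence b + e ≥ 14. But constraint 8 requires b + e = 12, and 12 < 14. Contradiction.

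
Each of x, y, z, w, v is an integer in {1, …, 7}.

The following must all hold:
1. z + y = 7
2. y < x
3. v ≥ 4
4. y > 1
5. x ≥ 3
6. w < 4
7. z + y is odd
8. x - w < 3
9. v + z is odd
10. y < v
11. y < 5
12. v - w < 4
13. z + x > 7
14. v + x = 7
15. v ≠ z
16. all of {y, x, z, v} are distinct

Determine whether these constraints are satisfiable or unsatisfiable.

Satisfiable

Take x = 3, y = 2, z = 5, w = 2, v = 4. Then constraint 1: z + y = 7; constraint 8: x - w = 1; constraint 12: v - w = 2, and every other listed constraint is also met.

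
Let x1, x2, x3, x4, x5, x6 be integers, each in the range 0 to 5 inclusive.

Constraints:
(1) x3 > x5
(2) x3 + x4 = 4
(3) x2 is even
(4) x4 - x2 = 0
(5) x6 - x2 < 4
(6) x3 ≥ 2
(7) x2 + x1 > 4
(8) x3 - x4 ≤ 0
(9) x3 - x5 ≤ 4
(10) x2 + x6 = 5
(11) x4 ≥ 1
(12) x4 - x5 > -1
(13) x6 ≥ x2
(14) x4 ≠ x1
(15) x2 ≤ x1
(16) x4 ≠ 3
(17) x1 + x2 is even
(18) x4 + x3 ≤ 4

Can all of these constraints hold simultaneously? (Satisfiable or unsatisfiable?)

Satisfiable

One satisfying assignment is x1 = 4, x2 = 2, x3 = 2, x4 = 2, x5 = 1, x6 = 3.
For the less obvious constraints — constraint 2: x3 + x4 = 4; constraint 4: x4 - x2 = 0; constraint 5: x6 - x2 = 1 — and the others hold by inspection.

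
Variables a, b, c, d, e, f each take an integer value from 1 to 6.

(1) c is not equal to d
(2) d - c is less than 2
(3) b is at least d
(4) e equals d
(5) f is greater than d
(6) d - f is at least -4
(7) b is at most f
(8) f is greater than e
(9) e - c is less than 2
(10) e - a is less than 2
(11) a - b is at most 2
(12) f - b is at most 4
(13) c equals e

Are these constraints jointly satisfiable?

From constraints 4 and 13, c = e = d, so c = d. But constraint 1 says c ≠ d. Contradiction.

Unsatisfiable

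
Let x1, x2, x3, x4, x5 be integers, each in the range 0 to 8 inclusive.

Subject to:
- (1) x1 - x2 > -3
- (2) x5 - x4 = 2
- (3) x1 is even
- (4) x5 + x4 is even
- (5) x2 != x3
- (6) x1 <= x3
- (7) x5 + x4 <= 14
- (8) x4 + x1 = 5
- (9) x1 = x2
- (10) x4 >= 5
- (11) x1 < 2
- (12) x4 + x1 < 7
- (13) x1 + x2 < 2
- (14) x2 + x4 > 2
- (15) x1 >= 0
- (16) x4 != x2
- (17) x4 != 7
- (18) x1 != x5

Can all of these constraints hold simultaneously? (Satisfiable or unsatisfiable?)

Satisfiable

Setting (x1, x2, x3, x4, x5) = (0, 0, 8, 5, 7) satisfies everything: constraint 1: x1 - x2 = 0; constraint 2: x5 - x4 = 2; constraint 7: x5 + x4 = 12, and the others follow.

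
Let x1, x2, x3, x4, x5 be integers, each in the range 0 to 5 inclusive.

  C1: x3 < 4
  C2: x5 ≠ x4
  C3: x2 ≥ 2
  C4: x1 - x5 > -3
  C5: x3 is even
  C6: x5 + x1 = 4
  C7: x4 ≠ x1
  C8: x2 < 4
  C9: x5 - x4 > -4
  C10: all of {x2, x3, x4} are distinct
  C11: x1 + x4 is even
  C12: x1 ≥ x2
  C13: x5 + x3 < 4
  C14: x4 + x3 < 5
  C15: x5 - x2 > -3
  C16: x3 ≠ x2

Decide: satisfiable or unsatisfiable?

The assignment x1 = 2, x2 = 2, x3 = 0, x4 = 4, x5 = 2 works:
  constraint 4 holds since x1 - x5 = 0.
  constraint 6 holds since x5 + x1 = 4.
  constraint 9 holds since x5 - x4 = -2.
The rest check out directly.

Satisfiable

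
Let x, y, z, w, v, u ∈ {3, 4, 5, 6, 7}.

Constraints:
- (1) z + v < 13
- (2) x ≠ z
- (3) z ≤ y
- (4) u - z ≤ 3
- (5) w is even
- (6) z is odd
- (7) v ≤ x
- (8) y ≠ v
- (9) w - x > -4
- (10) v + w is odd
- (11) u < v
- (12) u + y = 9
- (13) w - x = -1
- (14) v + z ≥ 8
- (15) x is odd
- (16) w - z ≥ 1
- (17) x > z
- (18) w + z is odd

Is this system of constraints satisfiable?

Try x = 7, y = 3, z = 3, w = 6, v = 7, u = 6.
Check constraint 1: z + v = 10; constraint 4: u - z = 3. The remaining constraints are straightforward to verify.

Satisfiable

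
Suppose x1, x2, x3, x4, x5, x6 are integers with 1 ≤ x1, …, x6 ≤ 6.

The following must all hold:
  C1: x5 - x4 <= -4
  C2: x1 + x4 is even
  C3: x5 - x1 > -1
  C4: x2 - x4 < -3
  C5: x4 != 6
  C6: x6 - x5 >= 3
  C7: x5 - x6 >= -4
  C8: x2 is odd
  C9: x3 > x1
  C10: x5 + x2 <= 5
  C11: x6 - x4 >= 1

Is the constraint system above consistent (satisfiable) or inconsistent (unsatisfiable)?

Constraints 1, 7, and 11 give x5 − x6 ≥ -4, x6 − x4 ≥ 1, x4 − x5 ≥ 4.
Adding all 3 inequalities: the left sides telescope to 0, and the right sides sum to (-4) + 1 + 4 = 1. So 0 ≥ 1, which is false.

Unsatisfiable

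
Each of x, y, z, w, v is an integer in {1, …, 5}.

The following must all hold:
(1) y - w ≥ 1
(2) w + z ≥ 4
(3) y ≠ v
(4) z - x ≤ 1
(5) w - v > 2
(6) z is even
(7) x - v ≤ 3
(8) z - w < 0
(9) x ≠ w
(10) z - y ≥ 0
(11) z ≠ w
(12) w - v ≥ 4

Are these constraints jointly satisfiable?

Unsatisfiable

Constraints 1, 4, 7, 10, and 12 give v − x ≥ -3, x − z ≥ -1, z − y ≥ 0, y − w ≥ 1, w − v ≥ 4.
Adding all 5 inequalities: the left sides telescope to 0, and the right sides sum to (-3) + (-1) + 0 + 1 + 4 = 1. So 0 ≥ 1, which is false.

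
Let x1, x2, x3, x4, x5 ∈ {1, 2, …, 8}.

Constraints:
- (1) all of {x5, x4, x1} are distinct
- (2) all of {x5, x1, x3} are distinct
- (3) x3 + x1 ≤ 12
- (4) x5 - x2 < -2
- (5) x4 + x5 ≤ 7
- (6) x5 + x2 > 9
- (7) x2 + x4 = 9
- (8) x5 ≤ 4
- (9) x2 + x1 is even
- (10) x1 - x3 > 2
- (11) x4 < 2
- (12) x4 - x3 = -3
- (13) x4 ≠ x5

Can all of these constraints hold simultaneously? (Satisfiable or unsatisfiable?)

Take x1 = 8, x2 = 8, x3 = 4, x4 = 1, x5 = 3. Then constraint 3: x3 + x1 = 12; constraint 4: x5 - x2 = -5; constraint 5: x4 + x5 = 4, and every other listed constraint is also met.

Satisfiable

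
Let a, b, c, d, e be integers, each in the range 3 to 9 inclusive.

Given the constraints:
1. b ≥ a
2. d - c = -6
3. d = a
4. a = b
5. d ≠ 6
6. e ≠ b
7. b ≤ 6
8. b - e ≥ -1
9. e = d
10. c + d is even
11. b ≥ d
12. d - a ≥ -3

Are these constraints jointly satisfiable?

From constraints 3, 4, and 9, e = d = a = b, so e = b. But constraint 6 says e ≠ b. Contradiction.

Unsatisfiable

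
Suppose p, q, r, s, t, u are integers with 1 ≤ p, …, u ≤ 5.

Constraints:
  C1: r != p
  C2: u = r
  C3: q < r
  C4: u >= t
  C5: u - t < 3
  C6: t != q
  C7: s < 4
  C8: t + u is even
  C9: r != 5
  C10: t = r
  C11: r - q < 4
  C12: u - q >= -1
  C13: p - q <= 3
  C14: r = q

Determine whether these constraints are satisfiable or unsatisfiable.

From constraints 10 and 14, t = r = q, so t = q. But constraint 6 says t ≠ q. Contradiction.

Unsatisfiable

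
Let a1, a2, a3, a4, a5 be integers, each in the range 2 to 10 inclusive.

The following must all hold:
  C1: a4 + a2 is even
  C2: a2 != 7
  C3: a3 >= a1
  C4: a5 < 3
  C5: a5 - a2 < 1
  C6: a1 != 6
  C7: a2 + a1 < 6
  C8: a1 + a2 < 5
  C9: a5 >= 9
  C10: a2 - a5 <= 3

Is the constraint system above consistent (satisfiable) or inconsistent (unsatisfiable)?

Unsatisfiable

From constraint 9: a5 ≥ 9. From constraint 4: a5 ≤ 2. But 2 < 9, so no value of a5 works.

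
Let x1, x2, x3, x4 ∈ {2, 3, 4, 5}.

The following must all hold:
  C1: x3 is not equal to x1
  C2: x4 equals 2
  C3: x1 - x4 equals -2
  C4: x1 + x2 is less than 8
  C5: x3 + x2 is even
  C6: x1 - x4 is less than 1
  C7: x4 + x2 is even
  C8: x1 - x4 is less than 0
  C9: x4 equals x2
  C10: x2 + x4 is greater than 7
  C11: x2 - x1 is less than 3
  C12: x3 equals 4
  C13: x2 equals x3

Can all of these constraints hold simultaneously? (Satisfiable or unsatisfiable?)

Unsatisfiable

Constraint 2 fixes x4 = 2 and constraint 12 fixes x3 = 4. Constraints 9 and 13 give x4 = x2 = x3, so x4 = x3. But 2 ≠ 4 — contradiction.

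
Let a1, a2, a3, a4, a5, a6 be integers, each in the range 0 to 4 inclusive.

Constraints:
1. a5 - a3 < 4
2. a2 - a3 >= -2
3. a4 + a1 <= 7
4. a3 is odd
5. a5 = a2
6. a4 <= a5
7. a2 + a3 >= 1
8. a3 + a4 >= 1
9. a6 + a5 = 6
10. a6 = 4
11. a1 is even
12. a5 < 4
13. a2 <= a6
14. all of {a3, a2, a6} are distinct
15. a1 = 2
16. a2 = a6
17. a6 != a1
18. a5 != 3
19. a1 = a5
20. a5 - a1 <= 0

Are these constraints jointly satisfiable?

Unsatisfiable

Constraint 15 fixes a1 = 2 and constraint 10 fixes a6 = 4. Constraints 5, 16, and 19 give a1 = a5 = a2 = a6, so a1 = a6. But 2 ≠ 4 — contradiction.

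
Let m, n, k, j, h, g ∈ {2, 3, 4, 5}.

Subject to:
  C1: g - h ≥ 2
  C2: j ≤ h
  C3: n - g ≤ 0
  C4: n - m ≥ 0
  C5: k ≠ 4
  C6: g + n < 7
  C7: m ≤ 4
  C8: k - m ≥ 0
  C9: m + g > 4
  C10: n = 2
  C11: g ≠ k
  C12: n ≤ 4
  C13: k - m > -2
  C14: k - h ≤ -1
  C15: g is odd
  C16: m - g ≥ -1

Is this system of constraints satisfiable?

Unsatisfiable

Constraints 1, 8, 14, and 16 give g − h ≥ 2, h − k ≥ 1, k − m ≥ 0, m − g ≥ -1.
Adding all 4 inequalities: the left sides telescope to 0, and the right sides sum to 2 + 1 + 0 + (-1) = 2. So 0 ≥ 2, which is false.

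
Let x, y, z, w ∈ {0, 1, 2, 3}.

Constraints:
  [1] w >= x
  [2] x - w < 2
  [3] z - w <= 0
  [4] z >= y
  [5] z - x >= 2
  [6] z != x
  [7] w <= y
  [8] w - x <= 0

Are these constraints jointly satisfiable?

Unsatisfiable

Constraints 3, 5, and 8 give x − w ≥ 0, w − z ≥ 0, z − x ≥ 2.
Adding all 3 inequalities: the left sides telescope to 0, and the right sides sum to 0 + 0 + 2 = 2. So 0 ≥ 2, which is false.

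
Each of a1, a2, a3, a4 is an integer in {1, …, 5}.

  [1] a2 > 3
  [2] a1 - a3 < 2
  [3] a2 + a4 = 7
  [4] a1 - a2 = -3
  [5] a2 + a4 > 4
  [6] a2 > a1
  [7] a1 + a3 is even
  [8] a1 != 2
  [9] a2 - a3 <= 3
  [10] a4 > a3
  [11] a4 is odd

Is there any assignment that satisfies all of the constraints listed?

Setting (a1, a2, a3, a4) = (1, 4, 1, 3) satisfies everything: constraint 2: a1 - a3 = 0; constraint 3: a2 + a4 = 7; constraint 4: a1 - a2 = -3, and the others follow.

Satisfiable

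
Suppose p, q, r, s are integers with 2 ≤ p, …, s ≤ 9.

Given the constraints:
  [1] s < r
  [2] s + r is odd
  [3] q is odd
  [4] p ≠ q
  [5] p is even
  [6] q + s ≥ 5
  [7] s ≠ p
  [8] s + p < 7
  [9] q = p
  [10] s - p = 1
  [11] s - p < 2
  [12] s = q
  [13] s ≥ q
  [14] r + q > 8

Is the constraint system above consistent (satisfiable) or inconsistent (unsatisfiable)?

Unsatisfiable

From constraints 9 and 12, s = q = p, so s = p. But constraint 7 says s ≠ p. Contradiction.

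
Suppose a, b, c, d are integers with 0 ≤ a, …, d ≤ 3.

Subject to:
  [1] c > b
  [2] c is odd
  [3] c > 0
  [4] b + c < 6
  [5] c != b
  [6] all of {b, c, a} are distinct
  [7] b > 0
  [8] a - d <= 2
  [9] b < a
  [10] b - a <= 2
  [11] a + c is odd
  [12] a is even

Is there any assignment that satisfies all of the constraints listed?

One satisfying assignment is a = 2, b = 1, c = 3, d = 1.
For the less obvious constraints — constraint 4: b + c = 4; constraint 8: a - d = 1 — and the others hold by inspection.

Satisfiable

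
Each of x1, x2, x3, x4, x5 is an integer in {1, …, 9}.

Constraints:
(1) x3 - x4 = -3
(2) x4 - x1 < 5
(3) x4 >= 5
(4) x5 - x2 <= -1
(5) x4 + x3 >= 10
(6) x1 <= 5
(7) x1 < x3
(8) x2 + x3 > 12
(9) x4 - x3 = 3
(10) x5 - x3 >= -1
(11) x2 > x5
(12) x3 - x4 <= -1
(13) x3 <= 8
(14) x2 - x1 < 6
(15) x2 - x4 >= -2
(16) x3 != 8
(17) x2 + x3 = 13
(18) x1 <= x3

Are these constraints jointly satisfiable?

Take x1 = 4, x2 = 8, x3 = 5, x4 = 8, x5 = 5. Then constraint 1: x3 - x4 = -3; constraint 2: x4 - x1 = 4, and every other listed constraint is also met.

Satisfiable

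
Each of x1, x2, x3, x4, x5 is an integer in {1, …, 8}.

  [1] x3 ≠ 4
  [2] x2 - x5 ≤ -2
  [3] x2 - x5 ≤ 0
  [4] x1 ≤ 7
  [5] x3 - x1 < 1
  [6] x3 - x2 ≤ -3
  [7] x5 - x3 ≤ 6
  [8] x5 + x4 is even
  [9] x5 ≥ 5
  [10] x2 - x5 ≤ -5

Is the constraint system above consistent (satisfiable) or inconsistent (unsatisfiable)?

Unsatisfiable

Constraints 6, 7, and 10 give x3 − x5 ≥ -6, x5 − x2 ≥ 5, x2 − x3 ≥ 3.
Adding all 3 inequalities: the left sides telescope to 0, and the right sides sum to (-6) + 5 + 3 = 2. So 0 ≥ 2, which is false.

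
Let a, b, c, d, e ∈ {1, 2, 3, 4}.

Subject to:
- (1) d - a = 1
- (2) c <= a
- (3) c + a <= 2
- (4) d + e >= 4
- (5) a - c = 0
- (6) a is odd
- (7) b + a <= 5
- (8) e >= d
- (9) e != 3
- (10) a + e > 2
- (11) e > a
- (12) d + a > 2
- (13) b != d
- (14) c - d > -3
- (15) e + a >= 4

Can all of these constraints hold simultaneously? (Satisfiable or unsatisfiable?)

Satisfiable

Setting (a, b, c, d, e) = (1, 4, 1, 2, 4) satisfies everything: constraint 1: d - a = 1; constraint 3: c + a = 2; constraint 4: d + e = 6, and the others follow.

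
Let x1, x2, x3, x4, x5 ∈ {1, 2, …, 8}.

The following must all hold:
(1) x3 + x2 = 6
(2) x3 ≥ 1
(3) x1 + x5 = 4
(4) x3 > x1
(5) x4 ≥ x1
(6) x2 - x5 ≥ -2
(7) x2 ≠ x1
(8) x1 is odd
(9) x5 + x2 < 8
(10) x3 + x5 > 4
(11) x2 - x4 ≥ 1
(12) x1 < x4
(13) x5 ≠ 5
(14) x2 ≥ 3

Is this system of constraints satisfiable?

Setting (x1, x2, x3, x4, x5) = (1, 4, 2, 2, 3) satisfies everything: constraint 1: x3 + x2 = 6; constraint 3: x1 + x5 = 4, and the others follow.

Satisfiable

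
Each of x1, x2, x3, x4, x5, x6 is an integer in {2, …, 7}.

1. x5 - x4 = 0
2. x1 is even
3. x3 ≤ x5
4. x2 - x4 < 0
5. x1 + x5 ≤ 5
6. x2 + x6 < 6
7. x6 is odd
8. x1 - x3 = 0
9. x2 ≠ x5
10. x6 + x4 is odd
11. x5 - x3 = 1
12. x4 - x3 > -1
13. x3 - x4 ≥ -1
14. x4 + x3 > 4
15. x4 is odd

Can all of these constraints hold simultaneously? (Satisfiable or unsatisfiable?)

Unsatisfiable

Constraint 7 makes x6 odd and constraint 15 makes x4 odd, so x6 + x4 must be even. Constraint 10 says x6 + x4 is odd — contradiction.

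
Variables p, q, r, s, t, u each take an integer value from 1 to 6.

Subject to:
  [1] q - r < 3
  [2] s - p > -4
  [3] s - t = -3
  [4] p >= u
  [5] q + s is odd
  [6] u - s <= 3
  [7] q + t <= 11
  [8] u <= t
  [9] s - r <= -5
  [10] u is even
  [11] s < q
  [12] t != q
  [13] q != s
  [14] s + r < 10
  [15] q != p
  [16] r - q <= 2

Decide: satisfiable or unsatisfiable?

Try p = 4, q = 6, r = 6, s = 1, t = 4, u = 4.
Check constraint 1: q - r = 0; constraint 2: s - p = -3; constraint 3: s - t = -3. The remaining constraints are straightforward to verify.

Satisfiable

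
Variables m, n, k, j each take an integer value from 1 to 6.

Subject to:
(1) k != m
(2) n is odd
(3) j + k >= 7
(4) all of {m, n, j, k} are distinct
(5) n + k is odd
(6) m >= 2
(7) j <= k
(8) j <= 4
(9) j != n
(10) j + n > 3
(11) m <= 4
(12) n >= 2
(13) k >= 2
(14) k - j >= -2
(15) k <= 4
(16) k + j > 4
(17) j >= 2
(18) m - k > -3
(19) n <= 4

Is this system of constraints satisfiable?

Unsatisfiable

Constraints 6, 8, 11, 12, 13, 15, 17, and 19 confine each of m, n, j, k to the 3 values {2, …, 4}.
Constraint 4 requires all 4 of them to be distinct, but only 3 values are available — impossible by the pigeonhole principle.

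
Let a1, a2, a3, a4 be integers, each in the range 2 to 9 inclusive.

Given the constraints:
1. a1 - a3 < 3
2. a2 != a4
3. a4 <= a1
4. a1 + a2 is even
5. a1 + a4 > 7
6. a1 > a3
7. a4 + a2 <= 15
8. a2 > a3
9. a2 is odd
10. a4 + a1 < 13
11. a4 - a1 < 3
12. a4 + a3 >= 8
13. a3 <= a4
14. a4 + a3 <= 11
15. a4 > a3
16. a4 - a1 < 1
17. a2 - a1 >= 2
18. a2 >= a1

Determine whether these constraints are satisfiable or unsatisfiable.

Satisfiable

Try a1 = 5, a2 = 9, a3 = 3, a4 = 5.
Check constraint 1: a1 - a3 = 2; constraint 5: a1 + a4 = 10. The remaining constraints are straightforward to verify.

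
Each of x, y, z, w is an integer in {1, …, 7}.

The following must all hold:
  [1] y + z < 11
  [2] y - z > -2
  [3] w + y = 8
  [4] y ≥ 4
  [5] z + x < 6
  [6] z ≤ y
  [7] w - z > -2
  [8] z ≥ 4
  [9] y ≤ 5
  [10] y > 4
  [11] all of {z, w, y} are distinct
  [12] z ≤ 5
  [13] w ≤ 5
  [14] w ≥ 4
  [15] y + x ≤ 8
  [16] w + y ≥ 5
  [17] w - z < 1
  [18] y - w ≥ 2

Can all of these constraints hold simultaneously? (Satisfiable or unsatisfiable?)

Unsatisfiable

Constraints 4, 8, 9, 12, 13, and 14 confine each of z, w, y to the 2 values {4, 5}.
Constraint 11 requires all 3 of them to be distinct, but only 2 values are available — impossible by the pigeonhole principle.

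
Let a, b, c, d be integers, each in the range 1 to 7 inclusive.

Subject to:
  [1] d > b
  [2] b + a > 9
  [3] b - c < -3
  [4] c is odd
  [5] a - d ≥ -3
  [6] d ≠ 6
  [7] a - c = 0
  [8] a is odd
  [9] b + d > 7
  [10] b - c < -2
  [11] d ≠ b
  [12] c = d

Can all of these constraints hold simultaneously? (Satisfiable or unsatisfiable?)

Satisfiable

Take a = 7, b = 3, c = 7, d = 7. Then constraint 2: b + a = 10; constraint 3: b - c = -4; constraint 5: a - d = 0, and every other listed constraint is also met.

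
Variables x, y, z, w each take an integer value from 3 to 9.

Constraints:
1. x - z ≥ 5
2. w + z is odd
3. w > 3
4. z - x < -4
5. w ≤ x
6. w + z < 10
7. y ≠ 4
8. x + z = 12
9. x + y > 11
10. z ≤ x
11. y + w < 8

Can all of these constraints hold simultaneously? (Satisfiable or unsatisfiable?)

Satisfiable

Take x = 9, y = 3, z = 3, w = 4. Then constraint 1: x - z = 6; constraint 4: z - x = -6; constraint 6: w + z = 7, and every other listed constraint is also met.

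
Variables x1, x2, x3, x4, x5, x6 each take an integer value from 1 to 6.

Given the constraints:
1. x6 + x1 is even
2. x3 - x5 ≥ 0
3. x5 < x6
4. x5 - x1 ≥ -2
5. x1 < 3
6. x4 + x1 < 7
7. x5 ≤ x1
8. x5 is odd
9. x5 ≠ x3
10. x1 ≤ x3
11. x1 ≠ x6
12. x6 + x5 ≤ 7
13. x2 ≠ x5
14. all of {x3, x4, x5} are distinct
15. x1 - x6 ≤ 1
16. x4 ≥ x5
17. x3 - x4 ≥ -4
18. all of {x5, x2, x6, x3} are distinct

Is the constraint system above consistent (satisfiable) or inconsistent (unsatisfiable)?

Take x1 = 1, x2 = 5, x3 = 2, x4 = 5, x5 = 1, x6 = 3. Then constraint 2: x3 - x5 = 1; constraint 4: x5 - x1 = 0; constraint 6: x4 + x1 = 6, and every other listed constraint is also met.

Satisfiable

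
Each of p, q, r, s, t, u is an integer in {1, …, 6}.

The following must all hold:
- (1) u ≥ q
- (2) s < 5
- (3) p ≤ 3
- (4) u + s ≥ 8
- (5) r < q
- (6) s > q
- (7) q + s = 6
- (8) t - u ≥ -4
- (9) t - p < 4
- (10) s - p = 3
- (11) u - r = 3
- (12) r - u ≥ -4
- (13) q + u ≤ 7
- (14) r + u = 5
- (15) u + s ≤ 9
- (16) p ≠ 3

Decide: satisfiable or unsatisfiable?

Satisfiable

Try p = 1, q = 2, r = 1, s = 4, t = 2, u = 4.
Check constraint 4: u + s = 8; constraint 7: q + s = 6; constraint 8: t - u = -2. The remaining constraints are straightforward to verify.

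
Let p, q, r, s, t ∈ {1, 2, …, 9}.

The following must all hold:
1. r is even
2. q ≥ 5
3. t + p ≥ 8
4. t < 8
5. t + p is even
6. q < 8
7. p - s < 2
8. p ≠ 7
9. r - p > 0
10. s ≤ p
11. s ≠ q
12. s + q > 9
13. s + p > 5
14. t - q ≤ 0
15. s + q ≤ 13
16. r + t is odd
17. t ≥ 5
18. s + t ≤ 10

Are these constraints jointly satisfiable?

Satisfiable

Try p = 3, q = 7, r = 6, s = 3, t = 7.
Check constraint 3: t + p = 10; constraint 7: p - s = 0. The remaining constraints are straightforward to verify.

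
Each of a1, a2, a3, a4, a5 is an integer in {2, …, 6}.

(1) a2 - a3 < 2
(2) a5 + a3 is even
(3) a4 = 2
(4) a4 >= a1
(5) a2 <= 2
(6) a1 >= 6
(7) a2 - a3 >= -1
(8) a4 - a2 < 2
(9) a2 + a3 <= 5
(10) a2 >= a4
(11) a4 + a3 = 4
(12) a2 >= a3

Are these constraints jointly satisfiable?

Unsatisfiable

From constraints 4 and 6: a4 ≥ a1 and a1 ≥ 6, so a4 ≥ 6. From constraints 5 and 10: a4 ≤ a2 and a2 ≤ 2, so a4 ≤ 2. But 2 < 6, so no value of a4 works.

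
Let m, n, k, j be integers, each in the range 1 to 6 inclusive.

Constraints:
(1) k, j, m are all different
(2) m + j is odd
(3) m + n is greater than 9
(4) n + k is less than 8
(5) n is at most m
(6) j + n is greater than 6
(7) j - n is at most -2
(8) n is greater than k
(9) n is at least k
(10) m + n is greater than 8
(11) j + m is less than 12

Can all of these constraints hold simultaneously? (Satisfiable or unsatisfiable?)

One satisfying assignment is m = 6, n = 5, k = 1, j = 3.
For the less obvious constraints — constraint 3: m + n = 11; constraint 4: n + k = 6 — and the others hold by inspection.

Satisfiable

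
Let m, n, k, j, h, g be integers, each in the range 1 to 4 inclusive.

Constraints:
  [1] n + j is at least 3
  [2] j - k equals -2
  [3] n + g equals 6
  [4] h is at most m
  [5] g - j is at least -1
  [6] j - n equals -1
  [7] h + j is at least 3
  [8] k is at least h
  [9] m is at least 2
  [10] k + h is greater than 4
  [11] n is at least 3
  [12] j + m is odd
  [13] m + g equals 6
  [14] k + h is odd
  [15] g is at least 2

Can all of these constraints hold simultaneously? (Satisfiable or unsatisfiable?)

Satisfiable

The assignment m = 3, n = 3, k = 4, j = 2, h = 3, g = 3 works:
  constraint 1 holds since n + j = 5.
  constraint 2 holds since j - k = -2.
  constraint 3 holds since n + g = 6.
The rest check out directly.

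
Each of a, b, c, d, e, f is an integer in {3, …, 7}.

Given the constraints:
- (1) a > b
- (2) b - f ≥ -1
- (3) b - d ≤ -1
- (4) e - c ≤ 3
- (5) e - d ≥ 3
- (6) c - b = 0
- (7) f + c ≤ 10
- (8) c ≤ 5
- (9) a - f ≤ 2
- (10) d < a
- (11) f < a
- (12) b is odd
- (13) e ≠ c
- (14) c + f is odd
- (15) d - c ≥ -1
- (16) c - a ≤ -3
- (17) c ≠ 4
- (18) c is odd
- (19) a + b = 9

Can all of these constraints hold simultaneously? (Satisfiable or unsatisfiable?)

Unsatisfiable

Constraints 2, 3, 4, 5, 9, and 16 give d − b ≥ 1, b − f ≥ -1, f − a ≥ -2, a − c ≥ 3, c − e ≥ -3, e − d ≥ 3.
Adding all 6 inequalities: the left sides telescope to 0, and the right sides sum to 1 + (-1) + (-2) + 3 + (-3) + 3 = 1. So 0 ≥ 1, which is false.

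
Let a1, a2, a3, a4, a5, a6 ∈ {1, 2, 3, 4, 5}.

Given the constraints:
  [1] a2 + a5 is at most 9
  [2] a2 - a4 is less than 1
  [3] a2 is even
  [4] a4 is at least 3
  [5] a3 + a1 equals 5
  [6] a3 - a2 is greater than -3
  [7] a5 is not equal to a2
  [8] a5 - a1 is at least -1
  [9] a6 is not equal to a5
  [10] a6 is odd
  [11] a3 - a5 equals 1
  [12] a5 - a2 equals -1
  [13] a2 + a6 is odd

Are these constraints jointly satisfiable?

One satisfying assignment is a1 = 1, a2 = 4, a3 = 4, a4 = 4, a5 = 3, a6 = 5.
For the less obvious constraints — constraint 1: a2 + a5 = 7; constraint 2: a2 - a4 = 0; constraint 5: a3 + a1 = 5 — and the others hold by inspection.

Satisfiable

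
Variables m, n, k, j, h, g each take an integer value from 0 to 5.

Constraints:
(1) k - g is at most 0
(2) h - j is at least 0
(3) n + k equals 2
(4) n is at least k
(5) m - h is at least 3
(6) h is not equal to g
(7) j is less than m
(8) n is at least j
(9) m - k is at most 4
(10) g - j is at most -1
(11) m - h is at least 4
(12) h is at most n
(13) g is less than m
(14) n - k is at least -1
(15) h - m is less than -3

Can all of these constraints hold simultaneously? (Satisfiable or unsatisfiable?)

Constraints 1, 2, 9, 10, and 11 give h − j ≥ 0, j − g ≥ 1, g − k ≥ 0, k − m ≥ -4, m − h ≥ 4.
Adding all 5 inequalities: the left sides telescope to 0, and the right sides sum to 0 + 1 + 0 + (-4) + 4 = 1. So 0 ≥ 1, which is false.

Unsatisfiable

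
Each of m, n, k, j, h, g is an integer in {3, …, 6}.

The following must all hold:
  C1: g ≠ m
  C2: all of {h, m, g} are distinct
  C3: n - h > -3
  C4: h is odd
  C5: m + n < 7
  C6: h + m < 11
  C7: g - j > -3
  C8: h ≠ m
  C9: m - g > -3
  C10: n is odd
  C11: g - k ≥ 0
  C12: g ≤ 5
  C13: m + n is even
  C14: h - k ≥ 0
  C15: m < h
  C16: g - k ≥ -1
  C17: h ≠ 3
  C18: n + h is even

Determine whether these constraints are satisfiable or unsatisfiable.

One satisfying assignment is m = 3, n = 3, k = 3, j = 6, h = 5, g = 4.
For the less obvious constraints — constraint 3: n - h = -2; constraint 5: m + n = 6 — and the others hold by inspection.

Satisfiable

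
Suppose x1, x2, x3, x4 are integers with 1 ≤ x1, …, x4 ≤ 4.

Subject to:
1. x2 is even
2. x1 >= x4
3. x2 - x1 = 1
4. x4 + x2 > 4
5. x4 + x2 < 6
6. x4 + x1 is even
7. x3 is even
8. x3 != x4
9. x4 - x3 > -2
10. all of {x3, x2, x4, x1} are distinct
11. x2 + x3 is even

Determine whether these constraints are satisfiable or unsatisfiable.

Setting (x1, x2, x3, x4) = (3, 4, 2, 1) satisfies everything: constraint 3: x2 - x1 = 1; constraint 4: x4 + x2 = 5; constraint 5: x4 + x2 = 5, and the others follow.

Satisfiable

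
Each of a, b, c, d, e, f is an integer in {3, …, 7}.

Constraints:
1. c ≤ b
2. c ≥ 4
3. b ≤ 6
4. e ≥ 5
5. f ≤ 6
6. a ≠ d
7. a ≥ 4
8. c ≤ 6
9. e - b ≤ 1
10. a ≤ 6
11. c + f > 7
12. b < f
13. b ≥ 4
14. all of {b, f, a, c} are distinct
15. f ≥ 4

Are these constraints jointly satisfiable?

Constraints 2, 3, 5, 7, 8, 10, 13, and 15 confine each of b, f, a, c to the 3 values {4, …, 6}.
Constraint 14 requires all 4 of them to be distinct, but only 3 values are available — impossible by the pigeonhole principle.

Unsatisfiable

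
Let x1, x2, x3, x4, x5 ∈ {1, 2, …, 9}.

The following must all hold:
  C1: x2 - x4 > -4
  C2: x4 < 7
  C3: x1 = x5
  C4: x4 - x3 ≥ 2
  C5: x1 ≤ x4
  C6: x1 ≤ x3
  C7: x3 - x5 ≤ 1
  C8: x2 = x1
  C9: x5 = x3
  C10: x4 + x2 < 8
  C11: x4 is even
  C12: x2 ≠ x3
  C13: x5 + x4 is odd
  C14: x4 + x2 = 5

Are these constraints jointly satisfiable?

Unsatisfiable

From constraints 3, 8, and 9, x2 = x1 = x5 = x3, so x2 = x3. But constraint 12 says x2 ≠ x3. Contradiction.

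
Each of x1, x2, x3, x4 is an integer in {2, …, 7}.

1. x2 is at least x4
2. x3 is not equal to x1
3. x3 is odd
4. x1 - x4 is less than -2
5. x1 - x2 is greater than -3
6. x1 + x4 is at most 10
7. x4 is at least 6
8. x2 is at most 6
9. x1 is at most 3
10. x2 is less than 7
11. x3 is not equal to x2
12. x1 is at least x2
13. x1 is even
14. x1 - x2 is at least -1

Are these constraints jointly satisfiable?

Unsatisfiable

From constraints 1 and 7: x2 ≥ x4 and x4 ≥ 6, so x2 ≥ 6. From constraints 9 and 12: x2 ≤ x1 and x1 ≤ 3, so x2 ≤ 3. But 3 < 6, so no value of x2 works.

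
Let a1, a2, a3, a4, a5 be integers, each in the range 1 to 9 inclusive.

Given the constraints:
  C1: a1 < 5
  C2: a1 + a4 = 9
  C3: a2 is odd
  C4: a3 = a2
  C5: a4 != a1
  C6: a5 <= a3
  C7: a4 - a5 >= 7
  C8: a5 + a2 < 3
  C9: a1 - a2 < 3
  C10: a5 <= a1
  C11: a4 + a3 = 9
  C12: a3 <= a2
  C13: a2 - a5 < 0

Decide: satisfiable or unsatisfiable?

Unsatisfiable

Constraints 6, 12, and 13 give a5 ≤ a3, a3 ≤ a2, a2 < a5. Chaining: a5 ≤ a3 ≤ a2 < a5, which forces a5 < a5 — impossible.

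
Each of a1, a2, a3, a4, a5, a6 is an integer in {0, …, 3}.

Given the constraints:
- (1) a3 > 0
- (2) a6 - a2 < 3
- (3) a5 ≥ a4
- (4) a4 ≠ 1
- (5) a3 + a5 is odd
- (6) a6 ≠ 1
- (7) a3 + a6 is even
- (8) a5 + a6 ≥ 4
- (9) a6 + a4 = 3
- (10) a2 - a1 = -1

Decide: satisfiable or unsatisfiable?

The assignment a1 = 3, a2 = 2, a3 = 1, a4 = 0, a5 = 2, a6 = 3 works:
  constraint 2 holds since a6 - a2 = 1.
  constraint 8 holds since a5 + a6 = 5.
The rest check out directly.

Satisfiable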